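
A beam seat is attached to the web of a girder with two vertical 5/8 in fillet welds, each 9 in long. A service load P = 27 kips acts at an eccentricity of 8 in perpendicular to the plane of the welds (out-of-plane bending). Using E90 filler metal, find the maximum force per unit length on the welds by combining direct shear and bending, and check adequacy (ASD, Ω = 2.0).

E90XX → F_EXX = 90 ksi.
L_w = 2 × 9 = 18 in; section modulus (unit throat) S = 2 × L²/6 = 27 in².
Direct shear f_v = P/L_w = 27/18 = 1.5 kip/in.
Moment M = P × e = 27 × 8 = 216 kip·in; bending f_b = M/S = 8 kip/in.
f_max = √(f_v² + f_b²) = √(1.5² + 8²) = 8.139 kip/in.
r_n/Ω = (1/2.0) × 0.6 × 90 × (0.707 × 0.625) = 11.93 kip/in → adequate.

f_max ≈ 8.14 kip/in; adequate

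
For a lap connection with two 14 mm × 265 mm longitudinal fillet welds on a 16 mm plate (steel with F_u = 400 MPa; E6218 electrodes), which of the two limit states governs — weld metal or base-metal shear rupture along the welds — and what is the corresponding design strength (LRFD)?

φR_n ≈ 1460 kN (weld metal governs)

E62XX → F_EXX = 620 MPa.
t_e = 0.707 × 14 = 9.898 mm; L = 530 mm.
Weld metal: φR_n = 0.75 × 0.6 × 620 × 9.898 × 530 × 10⁻³ = 1464 kN.
Base metal (shear rupture): φR_n = 0.75 × 0.6 × 400 × 16 × 530 × 10⁻³ = 1526 kN.
Governing: weld metal.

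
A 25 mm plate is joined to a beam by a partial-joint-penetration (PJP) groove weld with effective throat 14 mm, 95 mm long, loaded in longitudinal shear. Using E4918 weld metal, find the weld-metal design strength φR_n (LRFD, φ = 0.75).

E49XX → F_EXX = 490 MPa.
Effective throat (given) t_e = 14 mm.
A_we = 14 × 95 = 1330 mm².
F_nw = 0.6 F_EXX = 294 MPa.
φR_n = 0.75 × 294 × 1330 × 10⁻³ = 293.3 kN.

φR_n ≈ 293 kN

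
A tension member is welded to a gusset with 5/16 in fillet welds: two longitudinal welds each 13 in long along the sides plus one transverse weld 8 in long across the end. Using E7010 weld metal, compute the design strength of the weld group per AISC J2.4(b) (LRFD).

E70XX → F_EXX = 70 ksi.
t_e = 0.707 × 0.3125 = 0.2209 in.
R_nwl = 0.6 × 70 × 0.2209 × 26 = 241.3 kips (longitudinal, 2 welds).
R_nwt = 0.6 × 70 × 0.2209 × 8 = 74.23 kips (transverse, base value).
(i) R_nwl + R_nwt = 315.5 kips; (ii) 0.85 R_nwl + 1.5 R_nwt = 316.4 kips.
R_n = max = 316.4 kips [governs: (ii)]; φR_n = 237.3 kips.

φR_n ≈ 237 kips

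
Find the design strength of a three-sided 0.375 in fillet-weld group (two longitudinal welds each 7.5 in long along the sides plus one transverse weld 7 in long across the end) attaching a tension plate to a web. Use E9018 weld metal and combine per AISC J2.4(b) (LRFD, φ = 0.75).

E90XX → F_EXX = 90 ksi.
t_e = 0.707 × 0.375 = 0.2651 in.
R_nwl = 0.6 × 90 × 0.2651 × 15 = 214.8 kips (longitudinal, 2 welds).
R_nwt = 0.6 × 90 × 0.2651 × 7 = 100.2 kips (transverse, base value).
(i) R_nwl + R_nwt = 315 kips; (ii) 0.85 R_nwl + 1.5 R_nwt = 332.9 kips.
R_n = max = 332.9 kips [governs: (ii)]; φR_n = 249.6 kips.

φR_n ≈ 250 kips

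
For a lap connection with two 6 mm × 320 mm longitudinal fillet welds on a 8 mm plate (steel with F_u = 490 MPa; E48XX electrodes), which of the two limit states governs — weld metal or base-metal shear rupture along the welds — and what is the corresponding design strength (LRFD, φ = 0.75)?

E48XX → F_EXX = 480 MPa.
t_e = 0.707 × 6 = 4.242 mm; L = 640 mm.
Weld metal: φR_n = 0.75 × 0.6 × 480 × 4.242 × 640 × 10⁻³ = 586.4 kN.
Base metal (shear rupture): φR_n = 0.75 × 0.6 × 490 × 8 × 640 × 10⁻³ = 1129 kN.
Governing: weld metal.

φR_n ≈ 586 kN (weld metal governs)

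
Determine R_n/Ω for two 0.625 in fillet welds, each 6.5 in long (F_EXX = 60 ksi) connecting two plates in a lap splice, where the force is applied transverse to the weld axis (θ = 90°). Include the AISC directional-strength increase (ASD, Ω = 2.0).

t_e = 0.707 × 0.625 = 0.4419 in; A_we = 0.4419 × 13 = 5.744 in².
Directional factor: 1.0 + 0.5 sin^1.5(90°) = 1.5.
F_nw = 0.6 × 60 × 1.5 = 54 ksi.
R_n/Ω = (54 × 5.744) / 2.0 = 155.1 kip.

R_n/Ω ≈ 155 kip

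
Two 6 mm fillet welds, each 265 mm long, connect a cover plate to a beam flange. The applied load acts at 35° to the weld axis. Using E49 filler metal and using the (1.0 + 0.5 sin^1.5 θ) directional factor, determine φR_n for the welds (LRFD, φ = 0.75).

φR_n ≈ 603 kN

E49XX → F_EXX = 490 MPa.
t_e = 0.707 × 6 = 4.242 mm; A_we = 4.242 × 530 = 2248 mm².
Directional factor: 1.0 + 0.5 sin^1.5(35°) = 1.217.
F_nw = 0.6 × 490 × 1.217 = 357.9 MPa.
φR_n = 0.75 × 357.9 × 2248 × 10⁻³ = 603.4 kN.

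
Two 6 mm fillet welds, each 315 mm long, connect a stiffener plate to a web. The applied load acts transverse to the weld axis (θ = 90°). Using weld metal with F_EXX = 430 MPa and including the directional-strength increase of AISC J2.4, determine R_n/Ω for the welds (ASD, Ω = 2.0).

R_n/Ω ≈ 517 kN

t_e = 0.707 × 6 = 4.242 mm; A_we = 4.242 × 630 = 2672 mm².
Directional factor: 1.0 + 0.5 sin^1.5(90°) = 1.5.
F_nw = 0.6 × 430 × 1.5 = 387 MPa.
R_n/Ω = (387 × 2672) / 2.0 × 10⁻³ = 517.1 kN.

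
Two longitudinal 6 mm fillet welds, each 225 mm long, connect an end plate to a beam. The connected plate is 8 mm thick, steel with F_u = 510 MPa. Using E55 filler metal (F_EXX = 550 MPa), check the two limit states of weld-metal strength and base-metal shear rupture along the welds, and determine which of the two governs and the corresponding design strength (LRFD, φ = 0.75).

t_e = 0.707 × 6 = 4.242 mm; L = 450 mm.
Weld metal: φR_n = 0.75 × 0.6 × 550 × 4.242 × 450 × 10⁻³ = 472.5 kN.
Base metal (shear rupture): φR_n = 0.75 × 0.6 × 510 × 8 × 450 × 10⁻³ = 826.2 kN.
Governing: weld metal.

φR_n ≈ 472 kN (weld metal governs)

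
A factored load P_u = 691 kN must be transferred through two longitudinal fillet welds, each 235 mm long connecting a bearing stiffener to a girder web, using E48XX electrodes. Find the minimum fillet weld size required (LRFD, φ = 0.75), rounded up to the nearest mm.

w = 10 mm

E48XX → F_EXX = 480 MPa.
Total weld length L = 470 mm.
Required throat t_e = P_u / (φ × 0.6 F_EXX × L) = 691 / (0.75 × 0.6 × 480 × 470 × 10⁻³) = 6.807 mm.
Required leg w = t_e / 0.707 = 9.627 mm → use 10 mm.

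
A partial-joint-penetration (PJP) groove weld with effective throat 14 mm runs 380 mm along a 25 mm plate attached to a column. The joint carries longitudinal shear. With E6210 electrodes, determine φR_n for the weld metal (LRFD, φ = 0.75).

φR_n ≈ 1480 kN

E62XX → F_EXX = 620 MPa.
Effective throat (given) t_e = 14 mm.
A_we = 14 × 380 = 5320 mm².
F_nw = 0.6 F_EXX = 372 MPa.
φR_n = 0.75 × 372 × 5320 × 10⁻³ = 1484 kN.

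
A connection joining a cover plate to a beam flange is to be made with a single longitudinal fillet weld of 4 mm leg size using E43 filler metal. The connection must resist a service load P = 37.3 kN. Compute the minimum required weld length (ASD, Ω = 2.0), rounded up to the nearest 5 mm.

L = 105 mm

E43XX → F_EXX = 430 MPa.
Throat t_e = 0.707 × 4 = 2.828 mm.
r_n/Ω = (0.6 × 430 × 2.828) / 2.0 = 364.8 N/mm = 0.3648 kN/mm.
L_req = P / (r_n/Ω) = 37.3 / 0.3648 = 102.2 mm total.
Round up → use L = 105 mm.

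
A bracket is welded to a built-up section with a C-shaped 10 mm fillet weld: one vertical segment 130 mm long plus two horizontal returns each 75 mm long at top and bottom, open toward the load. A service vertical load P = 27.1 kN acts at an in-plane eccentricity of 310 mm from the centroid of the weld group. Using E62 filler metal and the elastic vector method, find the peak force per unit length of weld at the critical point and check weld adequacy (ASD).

E62XX → F_EXX = 620 MPa.
Total weld length L_w = 280 mm. Treat welds as unit-width lines.
Centroid: x̄ = 2×75×37.5 / 280 = 20.09 mm from the vertical weld.
Polar moment about centroid: J = I_x + I_y = [130³/12 + 2×75×65²] + [130×20.09² + 2(75³/12 + 75×17.41²)] = 985100 mm³.
Direct shear f_v = P/L_w = 27.1×10³ / 280 = 96.79 N/mm (vertical).
Torsion M = P·e = 27.1×10³ × 310 = 8401000 N·mm.
Critical point at (x, y) = (54.91, 65) from centroid. f_tx = M·y/J = 554.3 N/mm; f_ty = M·x/J = 468.3 N/mm.
Resultant f_max = √[f_tx² + (f_v + f_ty)²] = √[554.3² + (96.79 + 468.3)²] = 791.6 N/mm.
Capacity per unit length: r_n/Ω = (1/2.0) × 0.6 × 620 × (0.707 × 10) = 1315 N/mm.
791.6 ≤ 1315 → adequate.

f_max ≈ 792 N/mm; adequate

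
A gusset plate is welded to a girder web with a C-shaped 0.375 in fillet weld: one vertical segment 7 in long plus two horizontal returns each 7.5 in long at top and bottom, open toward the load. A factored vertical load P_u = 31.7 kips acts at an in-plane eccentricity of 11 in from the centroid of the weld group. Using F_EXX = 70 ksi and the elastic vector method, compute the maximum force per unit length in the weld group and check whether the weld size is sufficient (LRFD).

Total weld length L_w = 22 in. Treat welds as unit-width lines.
Centroid: x̄ = 2×7.5×3.75 / 22 = 2.557 in from the vertical weld.
Polar moment about centroid: J = I_x + I_y = [7³/12 + 2×7.5×3.5²] + [7×2.557² + 2(7.5³/12 + 7.5×1.193²)] = 349.8 in³.
Direct shear f_v = P/L_w = 31.7 / 22 = 1.441 kip/in (vertical).
Torsion M = P·e = 31.7 × 11 = 348.7 kip·in.
Critical point at (x, y) = (4.943, 3.5) from centroid. f_tx = M·y/J = 3.489 kip/in; f_ty = M·x/J = 4.928 kip/in.
Resultant f_max = √[f_tx² + (f_v + f_ty)²] = √[3.489² + (1.441 + 4.928)²] = 7.262 kip/in.
Capacity per unit length: φr_n = 0.75 × 0.6 × 70 × (0.707 × 0.375) = 8.351 kip/in.
7.262 ≤ 8.351 → adequate.

f_max ≈ 7.26 kip/in; adequate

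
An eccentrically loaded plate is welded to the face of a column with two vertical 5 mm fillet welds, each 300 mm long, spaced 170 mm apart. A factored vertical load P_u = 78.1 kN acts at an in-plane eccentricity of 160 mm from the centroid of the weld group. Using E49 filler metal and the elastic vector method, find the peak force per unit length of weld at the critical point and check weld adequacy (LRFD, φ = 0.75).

E49XX → F_EXX = 490 MPa.
Total weld length L_w = 600 mm. Treat welds as unit-width lines.
Polar moment about centroid: J = 2[d³/12 + d(b/2)²] = 2[300³/12 + 300×85²] = 8835000 mm³.
Direct shear f_v = P/L_w = 78.1×10³ / 600 = 130.2 N/mm (vertical).
Torsion M = P·e = 78.1×10³ × 160 = 12496000 N·mm.
Critical point at (x, y) = (85, 150) from centroid. f_tx = M·y/J = 212.2 N/mm; f_ty = M·x/J = 120.2 N/mm.
Resultant f_max = √[f_tx² + (f_v + f_ty)²] = √[212.2² + (130.2 + 120.2)²] = 328.2 N/mm.
Capacity per unit length: φr_n = 0.75 × 0.6 × 490 × (0.707 × 5) = 779.5 N/mm.
328.2 ≤ 779.5 → adequate.

f_max ≈ 328 N/mm; adequate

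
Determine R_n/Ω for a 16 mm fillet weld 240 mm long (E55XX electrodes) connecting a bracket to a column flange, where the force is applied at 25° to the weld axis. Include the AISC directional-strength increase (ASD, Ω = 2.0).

E55XX → F_EXX = 550 MPa.
t_e = 0.707 × 16 = 11.31 mm; A_we = 11.31 × 240 = 2715 mm².
Directional factor: 1.0 + 0.5 sin^1.5(25°) = 1.137.
F_nw = 0.6 × 550 × 1.137 = 375.3 MPa.
R_n/Ω = (375.3 × 2715) / 2.0 × 10⁻³ = 509.5 kN.

R_n/Ω ≈ 509 kN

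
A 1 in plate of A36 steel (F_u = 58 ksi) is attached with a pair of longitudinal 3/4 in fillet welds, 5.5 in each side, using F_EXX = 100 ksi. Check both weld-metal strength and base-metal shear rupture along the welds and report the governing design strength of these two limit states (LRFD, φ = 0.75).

φR_n ≈ 262 kips (weld metal governs)

t_e = 0.707 × 0.75 = 0.5302 in; L = 11 in.
Weld metal: φR_n = 0.75 × 0.6 × 100 × 0.5302 × 11 = 262.5 kips.
Base metal (shear rupture): φR_n = 0.75 × 0.6 × 58 × 1 × 11 = 287.1 kips.
Governing: weld metal.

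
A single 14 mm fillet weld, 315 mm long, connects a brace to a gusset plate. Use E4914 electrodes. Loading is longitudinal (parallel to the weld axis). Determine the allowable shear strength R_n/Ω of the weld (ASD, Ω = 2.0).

E49XX → F_EXX = 490 MPa.
Effective throat t_e = 0.707 × 14 = 9.898 mm.
Total length L = 315 mm; A_we = 9.898 × 315 = 3118 mm².
F_nw = 0.6 F_EXX = 0.6 × 490 = 294 MPa.
R_n = 294 × 3118 × 10⁻³ = 916.7 kN; R_n/Ω = 916.7/2.0 = 458.3 kN.

R_n/Ω ≈ 458 kN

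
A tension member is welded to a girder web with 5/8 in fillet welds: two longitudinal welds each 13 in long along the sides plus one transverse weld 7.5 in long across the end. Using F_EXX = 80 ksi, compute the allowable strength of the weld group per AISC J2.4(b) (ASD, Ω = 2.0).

R_n/Ω ≈ 355 kips

t_e = 0.707 × 0.625 = 0.4419 in.
R_nwl = 0.6 × 80 × 0.4419 × 26 = 551.5 kips (longitudinal, 2 welds).
R_nwt = 0.6 × 80 × 0.4419 × 7.5 = 159.1 kips (transverse, base value).
(i) R_nwl + R_nwt = 710.5 kips; (ii) 0.85 R_nwl + 1.5 R_nwt = 707.4 kips.
R_n = max = 710.5 kips [governs: (i)]; R_n/Ω = 355.3 kips.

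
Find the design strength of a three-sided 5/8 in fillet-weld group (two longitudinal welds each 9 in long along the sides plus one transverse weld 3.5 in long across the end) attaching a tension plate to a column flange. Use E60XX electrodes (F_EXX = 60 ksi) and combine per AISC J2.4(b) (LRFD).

φR_n ≈ 257 kips

t_e = 0.707 × 0.625 = 0.4419 in.
R_nwl = 0.6 × 60 × 0.4419 × 18 = 286.3 kips (longitudinal, 2 welds).
R_nwt = 0.6 × 60 × 0.4419 × 3.5 = 55.68 kips (transverse, base value).
(i) R_nwl + R_nwt = 342 kips; (ii) 0.85 R_nwl + 1.5 R_nwt = 326.9 kips.
R_n = max = 342 kips [governs: (i)]; φR_n = 256.5 kips.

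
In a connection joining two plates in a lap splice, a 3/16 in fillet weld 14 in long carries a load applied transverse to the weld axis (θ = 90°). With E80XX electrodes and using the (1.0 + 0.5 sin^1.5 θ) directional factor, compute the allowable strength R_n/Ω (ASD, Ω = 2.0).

E80XX → F_EXX = 80 ksi.
t_e = 0.707 × 0.1875 = 0.1326 in; A_we = 0.1326 × 14 = 1.856 in².
Directional factor: 1.0 + 0.5 sin^1.5(90°) = 1.5.
F_nw = 0.6 × 80 × 1.5 = 72 ksi.
R_n/Ω = (72 × 1.856) / 2.0 = 66.81 kip.

R_n/Ω ≈ 66.8 kip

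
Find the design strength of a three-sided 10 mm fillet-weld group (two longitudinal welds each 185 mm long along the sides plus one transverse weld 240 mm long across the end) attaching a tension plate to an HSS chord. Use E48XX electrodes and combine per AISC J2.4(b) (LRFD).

φR_n ≈ 1030 kN

E48XX → F_EXX = 480 MPa.
t_e = 0.707 × 10 = 7.07 mm.
R_nwl = 0.6 × 480 × 7.07 × 370 × 10⁻³ = 753.4 kN (longitudinal, 2 welds).
R_nwt = 0.6 × 480 × 7.07 × 240 × 10⁻³ = 488.7 kN (transverse, base value).
(i) R_nwl + R_nwt = 1242 kN; (ii) 0.85 R_nwl + 1.5 R_nwt = 1373 kN.
R_n = max = 1373 kN [governs: (ii)]; φR_n = 1030 kN.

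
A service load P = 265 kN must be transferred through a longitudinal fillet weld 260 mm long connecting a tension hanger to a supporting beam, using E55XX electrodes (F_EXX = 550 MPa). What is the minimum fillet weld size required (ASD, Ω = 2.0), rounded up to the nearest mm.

w = 9 mm

Total weld length L = 260 mm.
Required throat t_e = P × Ω / (0.6 F_EXX × L) = 265 × 2.0 / (0.6 × 550 × 260 × 10⁻³) = 6.177 mm.
Required leg w = t_e / 0.707 = 8.737 mm → use 9 mm.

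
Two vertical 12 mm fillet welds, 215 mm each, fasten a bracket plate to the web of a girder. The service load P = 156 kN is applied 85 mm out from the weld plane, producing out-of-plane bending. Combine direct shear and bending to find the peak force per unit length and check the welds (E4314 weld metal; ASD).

f_max ≈ 934 N/mm; adequate

E43XX → F_EXX = 430 MPa.
L_w = 2 × 215 = 430 mm; section modulus (unit throat) S = 2 × L²/6 = 15410 mm².
Direct shear f_v = P/L_w = 156×10³/430 = 362.8 N/mm.
Moment M = P × e = 156×10³ × 85 = 13260000 N·mm; bending f_b = M/S = 860.6 N/mm.
f_max = √(f_v² + f_b²) = √(362.8² + 860.6²) = 933.9 N/mm.
r_n/Ω = (1/2.0) × 0.6 × 430 × (0.707 × 12) = 1094 N/mm → adequate.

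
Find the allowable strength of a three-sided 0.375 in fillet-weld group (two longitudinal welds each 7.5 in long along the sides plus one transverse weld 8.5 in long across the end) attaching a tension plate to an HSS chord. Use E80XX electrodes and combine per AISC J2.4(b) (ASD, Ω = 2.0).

R_n/Ω ≈ 162 kip

E80XX → F_EXX = 80 ksi.
t_e = 0.707 × 0.375 = 0.2651 in.
R_nwl = 0.6 × 80 × 0.2651 × 15 = 190.9 kip (longitudinal, 2 welds).
R_nwt = 0.6 × 80 × 0.2651 × 8.5 = 108.2 kip (transverse, base value).
(i) R_nwl + R_nwt = 299.1 kip; (ii) 0.85 R_nwl + 1.5 R_nwt = 324.5 kip.
R_n = max = 324.5 kip [governs: (ii)]; R_n/Ω = 162.3 kip.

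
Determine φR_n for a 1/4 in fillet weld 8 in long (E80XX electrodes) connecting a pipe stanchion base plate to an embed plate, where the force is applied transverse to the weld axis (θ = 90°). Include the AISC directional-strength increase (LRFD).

φR_n ≈ 76.4 kips

E80XX → F_EXX = 80 ksi.
t_e = 0.707 × 0.25 = 0.1767 in; A_we = 0.1767 × 8 = 1.414 in².
Directional factor: 1.0 + 0.5 sin^1.5(90°) = 1.5.
F_nw = 0.6 × 80 × 1.5 = 72 ksi.
φR_n = 0.75 × 72 × 1.414 = 76.36 kips.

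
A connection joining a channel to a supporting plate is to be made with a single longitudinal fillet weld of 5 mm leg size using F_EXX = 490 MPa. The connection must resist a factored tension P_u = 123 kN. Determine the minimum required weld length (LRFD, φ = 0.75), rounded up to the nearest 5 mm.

Throat t_e = 0.707 × 5 = 3.535 mm.
φr_n = 0.75 × 0.6 × 490 × 3.535 × 10⁻³ = 0.7795 kN/mm.
L_req = P_u / φr_n = 123 / 0.7795 = 157.8 mm total.
Round up → use L = 160 mm.

L = 160 mm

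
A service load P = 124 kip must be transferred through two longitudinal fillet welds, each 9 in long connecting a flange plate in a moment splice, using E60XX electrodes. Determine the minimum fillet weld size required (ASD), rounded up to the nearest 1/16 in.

w = 9/16 in

E60XX → F_EXX = 60 ksi.
Total weld length L = 18 in.
Required throat t_e = P × Ω / (0.6 F_EXX × L) = 124 × 2.0 / (0.6 × 60 × 18) = 0.3827 in.
Required leg w = t_e / 0.707 = 0.5413 in → use 9/16 in.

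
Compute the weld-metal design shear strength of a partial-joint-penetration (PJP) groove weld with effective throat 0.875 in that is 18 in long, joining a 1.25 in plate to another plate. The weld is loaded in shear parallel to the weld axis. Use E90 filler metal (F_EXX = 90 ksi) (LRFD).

φR_n ≈ 638 kip

Effective throat (given) t_e = 0.875 in.
A_we = 0.875 × 18 = 15.75 in².
F_nw = 0.6 F_EXX = 54 ksi.
φR_n = 0.75 × 54 × 15.75 = 637.9 kip.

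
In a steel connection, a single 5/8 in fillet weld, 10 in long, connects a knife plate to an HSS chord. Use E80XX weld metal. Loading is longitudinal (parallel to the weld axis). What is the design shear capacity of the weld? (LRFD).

φR_n ≈ 159 kips

E80XX → F_EXX = 80 ksi.
Effective throat t_e = 0.707 × 0.625 = 0.4419 in.
Total length L = 10 in; A_we = 0.4419 × 10 = 4.419 in².
F_nw = 0.6 F_EXX = 0.6 × 80 = 48 ksi.
φR_n = 0.75 × 48 × 4.419 = 159.1 kips.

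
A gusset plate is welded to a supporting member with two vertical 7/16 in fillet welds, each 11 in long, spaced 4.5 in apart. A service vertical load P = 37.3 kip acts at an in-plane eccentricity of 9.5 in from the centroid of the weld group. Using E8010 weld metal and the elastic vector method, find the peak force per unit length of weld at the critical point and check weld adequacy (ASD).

f_max ≈ 7.14 kip/in; adequate

E80XX → F_EXX = 80 ksi.
Total weld length L_w = 22 in. Treat welds as unit-width lines.
Polar moment about centroid: J = 2[d³/12 + d(b/2)²] = 2[11³/12 + 11×2.25²] = 333.2 in³.
Direct shear f_v = P/L_w = 37.3 / 22 = 1.695 kip/in (vertical).
Torsion M = P·e = 37.3 × 9.5 = 354.35 kip·in.
Critical point at (x, y) = (2.25, 5.5) from centroid. f_tx = M·y/J = 5.849 kip/in; f_ty = M·x/J = 2.393 kip/in.
Resultant f_max = √[f_tx² + (f_v + f_ty)²] = √[5.849² + (1.695 + 2.393)²] = 7.136 kip/in.
Capacity per unit length: r_n/Ω = (1/2.0) × 0.6 × 80 × (0.707 × 0.4375) = 7.423 kip/in.
7.136 ≤ 7.423 → adequate.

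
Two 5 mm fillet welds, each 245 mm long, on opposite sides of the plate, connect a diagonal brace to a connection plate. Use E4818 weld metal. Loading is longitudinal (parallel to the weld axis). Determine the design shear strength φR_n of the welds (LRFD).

φR_n ≈ 374 kN

E48XX → F_EXX = 480 MPa.
Effective throat t_e = 0.707 × 5 = 3.535 mm.
Total length L = 490 mm; A_we = 3.535 × 490 = 1732 mm².
F_nw = 0.6 F_EXX = 0.6 × 480 = 288 MPa.
φR_n = 0.75 × 288 × 1732 × 10⁻³ = 374.1 kN.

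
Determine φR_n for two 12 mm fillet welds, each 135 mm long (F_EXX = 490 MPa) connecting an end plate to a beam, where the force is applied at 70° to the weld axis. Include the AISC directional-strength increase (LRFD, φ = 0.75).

t_e = 0.707 × 12 = 8.484 mm; A_we = 8.484 × 270 = 2291 mm².
Directional factor: 1.0 + 0.5 sin^1.5(70°) = 1.455.
F_nw = 0.6 × 490 × 1.455 = 427.9 MPa.
φR_n = 0.75 × 427.9 × 2291 × 10⁻³ = 735.1 kN.

φR_n ≈ 735 kN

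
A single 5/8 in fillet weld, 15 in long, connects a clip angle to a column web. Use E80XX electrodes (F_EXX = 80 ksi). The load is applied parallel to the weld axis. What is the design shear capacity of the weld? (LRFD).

φR_n ≈ 239 kip

Effective throat t_e = 0.707 × 0.625 = 0.4419 in.
Total length L = 15 in; A_we = 0.4419 × 15 = 6.628 in².
F_nw = 0.6 F_EXX = 0.6 × 80 = 48 ksi.
φR_n = 0.75 × 48 × 6.628 = 238.6 kip.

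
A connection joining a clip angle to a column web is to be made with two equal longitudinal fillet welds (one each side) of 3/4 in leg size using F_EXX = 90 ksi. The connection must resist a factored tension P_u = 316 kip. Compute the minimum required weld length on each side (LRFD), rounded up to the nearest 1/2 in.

L = 7.5 in on each side

Throat t_e = 0.707 × 0.75 = 0.5302 in.
φr_n = 0.75 × 0.6 × 90 × 0.5302 = 21.48 kip/in.
L_req = P_u / φr_n = 316 / 21.48 = 14.71 in total.
Per side: 14.71 / 2 = 7.357 in.
Round up → use L = 7.5 in on each side.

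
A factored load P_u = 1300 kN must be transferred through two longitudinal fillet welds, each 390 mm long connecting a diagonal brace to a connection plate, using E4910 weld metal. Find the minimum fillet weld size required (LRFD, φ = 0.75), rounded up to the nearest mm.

E49XX → F_EXX = 490 MPa.
Total weld length L = 780 mm.
Required throat t_e = P_u / (φ × 0.6 F_EXX × L) = 1300 / (0.75 × 0.6 × 490 × 780 × 10⁻³) = 7.559 mm.
Required leg w = t_e / 0.707 = 10.69 mm → use 11 mm.

w = 11 mm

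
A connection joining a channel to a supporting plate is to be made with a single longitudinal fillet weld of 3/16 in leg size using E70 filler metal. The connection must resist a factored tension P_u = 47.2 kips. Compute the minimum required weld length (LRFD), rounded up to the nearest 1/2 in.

E70XX → F_EXX = 70 ksi.
Throat t_e = 0.707 × 0.1875 = 0.1326 in.
φr_n = 0.75 × 0.6 × 70 × 0.1326 = 4.176 kips/in.
L_req = P_u / φr_n = 47.2 / 4.176 = 11.3 in total.
Round up → use L = 11.5 in.

L = 11.5 in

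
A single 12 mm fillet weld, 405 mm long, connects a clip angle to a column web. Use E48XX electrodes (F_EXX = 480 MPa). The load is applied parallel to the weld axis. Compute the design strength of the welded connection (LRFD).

Effective throat t_e = 0.707 × 12 = 8.484 mm.
Total length L = 405 mm; A_we = 8.484 × 405 = 3436 mm².
F_nw = 0.6 F_EXX = 0.6 × 480 = 288 MPa.
φR_n = 0.75 × 288 × 3436 × 10⁻³ = 742.2 kN.

φR_n ≈ 742 kN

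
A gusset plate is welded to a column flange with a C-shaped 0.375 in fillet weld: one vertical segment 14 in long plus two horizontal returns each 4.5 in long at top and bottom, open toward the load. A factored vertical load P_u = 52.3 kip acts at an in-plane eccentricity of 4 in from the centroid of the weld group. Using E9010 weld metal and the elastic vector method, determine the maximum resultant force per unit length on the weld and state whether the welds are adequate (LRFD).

f_max ≈ 3.92 kip/in; adequate

E90XX → F_EXX = 90 ksi.
Total weld length L_w = 23 in. Treat welds as unit-width lines.
Centroid: x̄ = 2×4.5×2.25 / 23 = 0.8804 in from the vertical weld.
Polar moment about centroid: J = I_x + I_y = [14³/12 + 2×4.5×7²] + [14×0.8804² + 2(4.5³/12 + 4.5×1.37²)] = 712.6 in³.
Direct shear f_v = P/L_w = 52.3 / 23 = 2.274 kip/in (vertical).
Torsion M = P·e = 52.3 × 4 = 209.2 kip·in.
Critical point at (x, y) = (3.62, 7) from centroid. f_tx = M·y/J = 2.055 kip/in; f_ty = M·x/J = 1.063 kip/in.
Resultant f_max = √[f_tx² + (f_v + f_ty)²] = √[2.055² + (2.274 + 1.063)²] = 3.919 kip/in.
Capacity per unit length: φr_n = 0.75 × 0.6 × 90 × (0.707 × 0.375) = 10.74 kip/in.
3.919 ≤ 10.74 → adequate.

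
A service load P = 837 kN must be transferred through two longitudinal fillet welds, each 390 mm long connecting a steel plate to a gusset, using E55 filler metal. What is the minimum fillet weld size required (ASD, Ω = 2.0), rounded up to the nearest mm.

w = 10 mm

E55XX → F_EXX = 550 MPa.
Total weld length L = 780 mm.
Required throat t_e = P × Ω / (0.6 F_EXX × L) = 837 × 2.0 / (0.6 × 550 × 780 × 10⁻³) = 6.503 mm.
Required leg w = t_e / 0.707 = 9.199 mm → use 10 mm.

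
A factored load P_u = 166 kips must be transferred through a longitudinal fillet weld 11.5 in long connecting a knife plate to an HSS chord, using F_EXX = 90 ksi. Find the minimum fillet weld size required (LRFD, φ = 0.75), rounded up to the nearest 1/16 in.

w = 9/16 in

Total weld length L = 11.5 in.
Required throat t_e = P_u / (φ × 0.6 F_EXX × L) = 166 / (0.75 × 0.6 × 90 × 11.5) = 0.3564 in.
Required leg w = t_e / 0.707 = 0.5041 in → use 9/16 in.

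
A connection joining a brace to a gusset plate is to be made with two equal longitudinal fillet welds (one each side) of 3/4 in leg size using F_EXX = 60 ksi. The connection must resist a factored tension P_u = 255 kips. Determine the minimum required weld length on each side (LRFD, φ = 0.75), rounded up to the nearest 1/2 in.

L = 9 in on each side

Throat t_e = 0.707 × 0.75 = 0.5302 in.
φr_n = 0.75 × 0.6 × 60 × 0.5302 = 14.32 kips/in.
L_req = P_u / φr_n = 255 / 14.32 = 17.81 in total.
Per side: 17.81 / 2 = 8.906 in.
Round up → use L = 9 in on each side.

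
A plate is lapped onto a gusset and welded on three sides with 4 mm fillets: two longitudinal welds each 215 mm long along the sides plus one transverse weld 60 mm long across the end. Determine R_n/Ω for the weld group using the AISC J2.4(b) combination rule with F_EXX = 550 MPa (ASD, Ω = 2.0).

R_n/Ω ≈ 229 kN

t_e = 0.707 × 4 = 2.828 mm.
R_nwl = 0.6 × 550 × 2.828 × 430 × 10⁻³ = 401.3 kN (longitudinal, 2 welds).
R_nwt = 0.6 × 550 × 2.828 × 60 × 10⁻³ = 55.99 kN (transverse, base value).
(i) R_nwl + R_nwt = 457.3 kN; (ii) 0.85 R_nwl + 1.5 R_nwt = 425.1 kN.
R_n = max = 457.3 kN [governs: (i)]; R_n/Ω = 228.6 kN.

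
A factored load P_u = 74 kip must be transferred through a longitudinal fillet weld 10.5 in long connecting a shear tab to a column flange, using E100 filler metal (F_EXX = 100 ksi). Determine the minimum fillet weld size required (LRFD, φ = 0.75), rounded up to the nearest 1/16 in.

Total weld length L = 10.5 in.
Required throat t_e = P_u / (φ × 0.6 F_EXX × L) = 74 / (0.75 × 0.6 × 100 × 10.5) = 0.1566 in.
Required leg w = t_e / 0.707 = 0.2215 in → use 1/4 in.

w = 1/4 in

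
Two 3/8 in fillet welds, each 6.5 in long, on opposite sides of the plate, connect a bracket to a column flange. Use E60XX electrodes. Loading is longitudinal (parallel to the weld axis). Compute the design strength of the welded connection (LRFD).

φR_n ≈ 93.1 kip

E60XX → F_EXX = 60 ksi.
Effective throat t_e = 0.707 × 0.375 = 0.2651 in.
Total length L = 13 in; A_we = 0.2651 × 13 = 3.447 in².
F_nw = 0.6 F_EXX = 0.6 × 60 = 36 ksi.
φR_n = 0.75 × 36 × 3.447 = 93.06 kip.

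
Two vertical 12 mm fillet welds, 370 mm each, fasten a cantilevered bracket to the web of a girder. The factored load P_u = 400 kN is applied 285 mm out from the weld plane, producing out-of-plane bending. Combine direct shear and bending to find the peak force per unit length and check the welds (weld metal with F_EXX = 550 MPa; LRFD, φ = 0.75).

f_max ≈ 2560 N/mm; NOT adequate

L_w = 2 × 370 = 740 mm; section modulus (unit throat) S = 2 × L²/6 = 45630 mm².
Direct shear f_v = P/L_w = 400×10³/740 = 540.5 N/mm.
Moment M = P × e = 400×10³ × 285 = 114000000 N·mm; bending f_b = M/S = 2498 N/mm.
f_max = √(f_v² + f_b²) = √(540.5² + 2498²) = 2556 N/mm.
φr_n = 0.75 × 0.6 × 550 × (0.707 × 12) = 2100 N/mm → NOT adequate.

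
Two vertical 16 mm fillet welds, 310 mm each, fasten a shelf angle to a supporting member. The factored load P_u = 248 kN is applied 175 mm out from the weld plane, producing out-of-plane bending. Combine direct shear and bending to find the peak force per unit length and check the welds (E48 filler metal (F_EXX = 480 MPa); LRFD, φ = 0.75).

L_w = 2 × 310 = 620 mm; section modulus (unit throat) S = 2 × L²/6 = 32030 mm².
Direct shear f_v = P/L_w = 248×10³/620 = 400 N/mm.
Moment M = P × e = 248×10³ × 175 = 43400000 N·mm; bending f_b = M/S = 1355 N/mm.
f_max = √(f_v² + f_b²) = √(400² + 1355²) = 1413 N/mm.
φr_n = 0.75 × 0.6 × 480 × (0.707 × 16) = 2443 N/mm → adequate.

f_max ≈ 1410 N/mm; adequate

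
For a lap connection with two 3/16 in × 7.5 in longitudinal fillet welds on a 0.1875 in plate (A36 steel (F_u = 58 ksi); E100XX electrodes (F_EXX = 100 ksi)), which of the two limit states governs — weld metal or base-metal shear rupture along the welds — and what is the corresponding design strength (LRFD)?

φR_n ≈ 73.4 kips (base-metal shear rupture governs)

t_e = 0.707 × 0.1875 = 0.1326 in; L = 15 in.
Weld metal: φR_n = 0.75 × 0.6 × 100 × 0.1326 × 15 = 89.48 kips.
Base metal (shear rupture): φR_n = 0.75 × 0.6 × 58 × 0.1875 × 15 = 73.41 kips.
Governing: base-metal shear rupture.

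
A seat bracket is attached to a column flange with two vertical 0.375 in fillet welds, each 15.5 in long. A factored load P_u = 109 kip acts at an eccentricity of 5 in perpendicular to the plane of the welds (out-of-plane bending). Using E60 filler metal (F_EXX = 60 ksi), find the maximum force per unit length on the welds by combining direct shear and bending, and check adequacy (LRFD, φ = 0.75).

f_max ≈ 7.66 kip/in; NOT adequate

L_w = 2 × 15.5 = 31 in; section modulus (unit throat) S = 2 × L²/6 = 80.08 in².
Direct shear f_v = P/L_w = 109/31 = 3.516 kip/in.
Moment M = P × e = 109 × 5 = 545 kip·in; bending f_b = M/S = 6.805 kip/in.
f_max = √(f_v² + f_b²) = √(3.516² + 6.805²) = 7.66 kip/in.
φr_n = 0.75 × 0.6 × 60 × (0.707 × 0.375) = 7.158 kip/in → NOT adequate.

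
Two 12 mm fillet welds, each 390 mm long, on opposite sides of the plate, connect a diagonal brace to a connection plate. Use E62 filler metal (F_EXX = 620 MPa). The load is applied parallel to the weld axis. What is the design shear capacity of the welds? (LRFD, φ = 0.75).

φR_n ≈ 1850 kN

Effective throat t_e = 0.707 × 12 = 8.484 mm.
Total length L = 780 mm; A_we = 8.484 × 780 = 6618 mm².
F_nw = 0.6 F_EXX = 0.6 × 620 = 372 MPa.
φR_n = 0.75 × 372 × 6618 × 10⁻³ = 1846 kN.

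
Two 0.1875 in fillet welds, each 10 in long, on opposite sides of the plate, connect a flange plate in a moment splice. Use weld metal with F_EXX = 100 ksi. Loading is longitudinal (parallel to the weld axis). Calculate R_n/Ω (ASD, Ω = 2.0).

Effective throat t_e = 0.707 × 0.1875 = 0.1326 in.
Total length L = 20 in; A_we = 0.1326 × 20 = 2.651 in².
F_nw = 0.6 F_EXX = 0.6 × 100 = 60 ksi.
R_n = 60 × 2.651 = 159.1 kip; R_n/Ω = 159.1/2.0 = 79.54 kip.

R_n/Ω ≈ 79.5 kip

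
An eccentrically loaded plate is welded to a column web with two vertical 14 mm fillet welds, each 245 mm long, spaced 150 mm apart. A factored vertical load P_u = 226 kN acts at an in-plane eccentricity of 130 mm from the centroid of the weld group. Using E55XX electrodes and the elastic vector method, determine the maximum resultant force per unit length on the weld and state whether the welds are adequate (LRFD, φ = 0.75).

f_max ≈ 1120 N/mm; adequate

E55XX → F_EXX = 550 MPa.
Total weld length L_w = 490 mm. Treat welds as unit-width lines.
Polar moment about centroid: J = 2[d³/12 + d(b/2)²] = 2[245³/12 + 245×75²] = 5207000 mm³.
Direct shear f_v = P/L_w = 226×10³ / 490 = 461.2 N/mm (vertical).
Torsion M = P·e = 226×10³ × 130 = 29380000 N·mm.
Critical point at (x, y) = (75, 122.5) from centroid. f_tx = M·y/J = 691.2 N/mm; f_ty = M·x/J = 423.2 N/mm.
Resultant f_max = √[f_tx² + (f_v + f_ty)²] = √[691.2² + (461.2 + 423.2)²] = 1122 N/mm.
Capacity per unit length: φr_n = 0.75 × 0.6 × 550 × (0.707 × 14) = 2450 N/mm.
1122 ≤ 2450 → adequate.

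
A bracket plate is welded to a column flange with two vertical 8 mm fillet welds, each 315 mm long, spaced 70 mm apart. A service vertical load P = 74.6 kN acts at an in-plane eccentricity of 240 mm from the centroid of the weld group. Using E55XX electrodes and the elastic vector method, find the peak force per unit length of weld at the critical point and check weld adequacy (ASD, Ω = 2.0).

E55XX → F_EXX = 550 MPa.
Total weld length L_w = 630 mm. Treat welds as unit-width lines.
Polar moment about centroid: J = 2[d³/12 + d(b/2)²] = 2[315³/12 + 315×35²] = 5981000 mm³.
Direct shear f_v = P/L_w = 74.6×10³ / 630 = 118.4 N/mm (vertical).
Torsion M = P·e = 74.6×10³ × 240 = 17904000 N·mm.
Critical point at (x, y) = (35, 157.5) from centroid. f_tx = M·y/J = 471.5 N/mm; f_ty = M·x/J = 104.8 N/mm.
Resultant f_max = √[f_tx² + (f_v + f_ty)²] = √[471.5² + (118.4 + 104.8)²] = 521.6 N/mm.
Capacity per unit length: r_n/Ω = (1/2.0) × 0.6 × 550 × (0.707 × 8) = 933.2 N/mm.
521.6 ≤ 933.2 → adequate.

f_max ≈ 522 N/mm; adequate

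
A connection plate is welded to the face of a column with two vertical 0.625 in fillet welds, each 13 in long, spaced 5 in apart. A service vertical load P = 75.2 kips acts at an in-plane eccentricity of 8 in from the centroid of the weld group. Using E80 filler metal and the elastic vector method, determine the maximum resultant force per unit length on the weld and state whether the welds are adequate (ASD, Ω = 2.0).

f_max ≈ 9.36 kip/in; adequate

E80XX → F_EXX = 80 ksi.
Total weld length L_w = 26 in. Treat welds as unit-width lines.
Polar moment about centroid: J = 2[d³/12 + d(b/2)²] = 2[13³/12 + 13×2.5²] = 528.7 in³.
Direct shear f_v = P/L_w = 75.2 / 26 = 2.892 kip/in (vertical).
Torsion M = P·e = 75.2 × 8 = 601.6 kip·in.
Critical point at (x, y) = (2.5, 6.5) from centroid. f_tx = M·y/J = 7.397 kip/in; f_ty = M·x/J = 2.845 kip/in.
Resultant f_max = √[f_tx² + (f_v + f_ty)²] = √[7.397² + (2.892 + 2.845)²] = 9.361 kip/in.
Capacity per unit length: r_n/Ω = (1/2.0) × 0.6 × 80 × (0.707 × 0.625) = 10.6 kip/in.
9.361 ≤ 10.6 → adequate.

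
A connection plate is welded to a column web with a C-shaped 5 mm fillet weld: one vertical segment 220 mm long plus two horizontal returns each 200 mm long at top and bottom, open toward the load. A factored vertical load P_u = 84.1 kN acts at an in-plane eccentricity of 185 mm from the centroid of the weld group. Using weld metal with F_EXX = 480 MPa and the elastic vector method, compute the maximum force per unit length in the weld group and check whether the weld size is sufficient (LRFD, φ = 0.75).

f_max ≈ 434 N/mm; adequate

Total weld length L_w = 620 mm. Treat welds as unit-width lines.
Centroid: x̄ = 2×200×100 / 620 = 64.52 mm from the vertical weld.
Polar moment about centroid: J = I_x + I_y = [220³/12 + 2×200×110²] + [220×64.52² + 2(200³/12 + 200×35.48²)] = 8480000 mm³.
Direct shear f_v = P/L_w = 84.1×10³ / 620 = 135.6 N/mm (vertical).
Torsion M = P·e = 84.1×10³ × 185 = 15558000 N·mm.
Critical point at (x, y) = (135.5, 110) from centroid. f_tx = M·y/J = 201.8 N/mm; f_ty = M·x/J = 248.6 N/mm.
Resultant f_max = √[f_tx² + (f_v + f_ty)²] = √[201.8² + (135.6 + 248.6)²] = 434 N/mm.
Capacity per unit length: φr_n = 0.75 × 0.6 × 480 × (0.707 × 5) = 763.6 N/mm.
434 ≤ 763.6 → adequate.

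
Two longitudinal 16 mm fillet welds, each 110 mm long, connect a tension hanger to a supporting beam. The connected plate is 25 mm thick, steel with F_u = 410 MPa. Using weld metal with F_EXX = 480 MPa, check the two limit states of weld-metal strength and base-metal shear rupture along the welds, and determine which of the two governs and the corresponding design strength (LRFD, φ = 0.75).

t_e = 0.707 × 16 = 11.31 mm; L = 220 mm.
Weld metal: φR_n = 0.75 × 0.6 × 480 × 11.31 × 220 × 10⁻³ = 537.5 kN.
Base metal (shear rupture): φR_n = 0.75 × 0.6 × 410 × 25 × 220 × 10⁻³ = 1015 kN.
Governing: weld metal.

φR_n ≈ 538 kN (weld metal governs)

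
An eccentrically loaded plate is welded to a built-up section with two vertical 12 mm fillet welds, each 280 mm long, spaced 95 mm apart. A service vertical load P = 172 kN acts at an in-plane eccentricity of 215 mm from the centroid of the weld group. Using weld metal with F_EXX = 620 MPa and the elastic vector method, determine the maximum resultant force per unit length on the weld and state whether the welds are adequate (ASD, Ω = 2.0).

Total weld length L_w = 560 mm. Treat welds as unit-width lines.
Polar moment about centroid: J = 2[d³/12 + d(b/2)²] = 2[280³/12 + 280×47.5²] = 4922000 mm³.
Direct shear f_v = P/L_w = 172×10³ / 560 = 307.1 N/mm (vertical).
Torsion M = P·e = 172×10³ × 215 = 36980000 N·mm.
Critical point at (x, y) = (47.5, 140) from centroid. f_tx = M·y/J = 1052 N/mm; f_ty = M·x/J = 356.9 N/mm.
Resultant f_max = √[f_tx² + (f_v + f_ty)²] = √[1052² + (307.1 + 356.9)²] = 1244 N/mm.
Capacity per unit length: r_n/Ω = (1/2.0) × 0.6 × 620 × (0.707 × 12) = 1578 N/mm.
1244 ≤ 1578 → adequate.

f_max ≈ 1240 N/mm; adequate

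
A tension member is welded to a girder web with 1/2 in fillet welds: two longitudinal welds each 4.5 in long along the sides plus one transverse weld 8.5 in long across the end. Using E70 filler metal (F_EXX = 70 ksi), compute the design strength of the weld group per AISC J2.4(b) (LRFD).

φR_n ≈ 227 kip

t_e = 0.707 × 0.5 = 0.3535 in.
R_nwl = 0.6 × 70 × 0.3535 × 9 = 133.6 kip (longitudinal, 2 welds).
R_nwt = 0.6 × 70 × 0.3535 × 8.5 = 126.2 kip (transverse, base value).
(i) R_nwl + R_nwt = 259.8 kip; (ii) 0.85 R_nwl + 1.5 R_nwt = 302.9 kip.
R_n = max = 302.9 kip [governs: (ii)]; φR_n = 227.2 kip.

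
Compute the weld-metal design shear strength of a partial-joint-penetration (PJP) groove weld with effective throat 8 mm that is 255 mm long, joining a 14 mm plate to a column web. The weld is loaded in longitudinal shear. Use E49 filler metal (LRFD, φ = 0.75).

φR_n ≈ 450 kN

E49XX → F_EXX = 490 MPa.
Effective throat (given) t_e = 8 mm.
A_we = 8 × 255 = 2040 mm².
F_nw = 0.6 F_EXX = 294 MPa.
φR_n = 0.75 × 294 × 2040 × 10⁻³ = 449.8 kN.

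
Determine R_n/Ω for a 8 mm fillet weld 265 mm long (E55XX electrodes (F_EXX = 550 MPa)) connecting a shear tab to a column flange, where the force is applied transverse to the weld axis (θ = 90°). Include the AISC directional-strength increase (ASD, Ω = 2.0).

t_e = 0.707 × 8 = 5.656 mm; A_we = 5.656 × 265 = 1499 mm².
Directional factor: 1.0 + 0.5 sin^1.5(90°) = 1.5.
F_nw = 0.6 × 550 × 1.5 = 495 MPa.
R_n/Ω = (495 × 1499) / 2.0 × 10⁻³ = 371 kN.

R_n/Ω ≈ 371 kN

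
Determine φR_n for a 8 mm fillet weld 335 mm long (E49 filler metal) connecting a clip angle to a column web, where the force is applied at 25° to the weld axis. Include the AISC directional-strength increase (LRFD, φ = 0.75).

φR_n ≈ 475 kN

E49XX → F_EXX = 490 MPa.
t_e = 0.707 × 8 = 5.656 mm; A_we = 5.656 × 335 = 1895 mm².
Directional factor: 1.0 + 0.5 sin^1.5(25°) = 1.137.
F_nw = 0.6 × 490 × 1.137 = 334.4 MPa.
φR_n = 0.75 × 334.4 × 1895 × 10⁻³ = 475.2 kN.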